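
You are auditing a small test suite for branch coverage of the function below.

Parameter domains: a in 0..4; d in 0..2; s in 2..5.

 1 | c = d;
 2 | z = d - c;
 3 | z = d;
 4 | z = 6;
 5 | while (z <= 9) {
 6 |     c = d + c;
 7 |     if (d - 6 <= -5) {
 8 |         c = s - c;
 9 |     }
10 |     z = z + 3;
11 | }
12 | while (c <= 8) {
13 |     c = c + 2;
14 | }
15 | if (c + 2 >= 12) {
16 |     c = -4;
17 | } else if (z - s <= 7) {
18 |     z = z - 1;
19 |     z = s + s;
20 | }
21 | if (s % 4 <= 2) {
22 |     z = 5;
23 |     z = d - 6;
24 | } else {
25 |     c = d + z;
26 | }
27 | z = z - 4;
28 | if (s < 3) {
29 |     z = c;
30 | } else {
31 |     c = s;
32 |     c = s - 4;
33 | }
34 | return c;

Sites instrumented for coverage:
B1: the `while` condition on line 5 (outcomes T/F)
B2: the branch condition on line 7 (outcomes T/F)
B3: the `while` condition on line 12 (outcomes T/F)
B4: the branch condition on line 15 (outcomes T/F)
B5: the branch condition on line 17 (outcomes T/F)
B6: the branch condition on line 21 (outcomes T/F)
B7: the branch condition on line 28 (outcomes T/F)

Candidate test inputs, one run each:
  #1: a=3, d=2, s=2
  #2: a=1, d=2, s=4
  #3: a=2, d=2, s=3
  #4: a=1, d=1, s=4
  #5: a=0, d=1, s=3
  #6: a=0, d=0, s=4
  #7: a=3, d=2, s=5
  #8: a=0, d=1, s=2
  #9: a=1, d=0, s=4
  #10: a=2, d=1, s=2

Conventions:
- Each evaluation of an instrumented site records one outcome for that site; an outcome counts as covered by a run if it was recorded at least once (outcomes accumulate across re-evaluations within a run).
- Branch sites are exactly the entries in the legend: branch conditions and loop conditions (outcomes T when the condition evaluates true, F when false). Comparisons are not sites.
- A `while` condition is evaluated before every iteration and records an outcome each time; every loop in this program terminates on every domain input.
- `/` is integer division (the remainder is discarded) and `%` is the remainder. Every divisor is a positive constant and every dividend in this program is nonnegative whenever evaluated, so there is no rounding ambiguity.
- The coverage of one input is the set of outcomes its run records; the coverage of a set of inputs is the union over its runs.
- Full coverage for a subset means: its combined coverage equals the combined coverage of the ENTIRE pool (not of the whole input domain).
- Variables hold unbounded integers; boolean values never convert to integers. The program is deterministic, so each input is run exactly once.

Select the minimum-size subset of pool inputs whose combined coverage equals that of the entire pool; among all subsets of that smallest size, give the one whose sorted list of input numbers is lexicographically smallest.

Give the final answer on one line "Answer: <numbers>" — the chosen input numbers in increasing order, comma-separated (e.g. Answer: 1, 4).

#1 (a=3, d=2, s=2) -> B1->T, B2->F, B1->T, B2->F, B1->F, B3->T, B3->T, B3->F, B4->T, B6->T, B7->T; covered: B1=T, B1=F, B2=F, B3=T, B3=F, B4=T, B6=T, B7=T
#2 (a=1, d=2, s=4) -> B1->T, B2->F, B1->T, B2->F, B1->F, B3->T, B3->T, B3->F, B4->T, B6->T, B7->F; covered: B1=T, B1=F, B2=F, B3=T, B3=F, B4=T, B6=T, B7=F
#3 (a=2, d=2, s=3) -> B1->T, B2->F, B1->T, B2->F, B1->F, B3->T, B3->T, B3->F, B4->T, B6->F, B7->F; covered: B1=T, B1=F, B2=F, B3=T, B3=F, B4=T, B6=F, B7=F
#4 (a=1, d=1, s=4) -> B1->T, B2->T, B1->T, B2->T, B1->F, B3->T, B3->T, B3->T, B3->T, B3->F, B4->F, B5->F, B6->T, B7->F; covered: B1=T, B1=F, B2=T, B3=T, B3=F, B4=F, B5=F, B6=T, B7=F
#5 (a=0, d=1, s=3) -> B1->T, B2->T, B1->T, B2->T, B1->F, B3->T, B3->T, B3->T, B3->T, B3->F, B4->F, B5->F, B6->F, B7->F; covered: B1=T, B1=F, B2=T, B3=T, B3=F, B4=F, B5=F, B6=F, B7=F
#6 (a=0, d=0, s=4) -> B1->T, B2->T, B1->T, B2->T, B1->F, B3->T, B3->T, B3->T, B3->T, B3->T, B3->F, B4->T, B6->T, B7->F; covered: B1=T, B1=F, B2=T, B3=T, B3=F, B4=T, B6=T, B7=F
#7 (a=3, d=2, s=5) -> B1->T, B2->F, B1->T, B2->F, B1->F, B3->T, B3->T, B3->F, B4->T, B6->T, B7->F; covered: B1=T, B1=F, B2=F, B3=T, B3=F, B4=T, B6=T, B7=F
#8 (a=0, d=1, s=2) -> B1->T, B2->T, B1->T, B2->T, B1->F, B3->T, B3->T, B3->T, B3->T, B3->F, B4->F, B5->F, B6->T, B7->T; covered: B1=T, B1=F, B2=T, B3=T, B3=F, B4=F, B5=F, B6=T, B7=T
#9 (a=1, d=0, s=4) -> B1->T, B2->T, B1->T, B2->T, B1->F, B3->T, B3->T, B3->T, B3->T, B3->T, B3->F, B4->T, B6->T, B7->F; covered: B1=T, B1=F, B2=T, B3=T, B3=F, B4=T, B6=T, B7=F
#10 (a=2, d=1, s=2) -> B1->T, B2->T, B1->T, B2->T, B1->F, B3->T, B3->T, B3->T, B3->T, B3->F, B4->F, B5->F, B6->T, B7->T; covered: B1=T, B1=F, B2=T, B3=T, B3=F, B4=F, B5=F, B6=T, B7=T
together the pool reaches 13 outcomes: B1=T, B1=F, B2=T, B2=F, B3=T, B3=F, B4=T, B4=F, B5=F, B6=T, B6=F, B7=T, B7=F
size 1 is not enough: best union over all size-1 subsets is 9/13
the canonical winner is {1, 5}: size 2, full 13-outcome coverage, earliest index list among size-2 covers

Answer: 1, 5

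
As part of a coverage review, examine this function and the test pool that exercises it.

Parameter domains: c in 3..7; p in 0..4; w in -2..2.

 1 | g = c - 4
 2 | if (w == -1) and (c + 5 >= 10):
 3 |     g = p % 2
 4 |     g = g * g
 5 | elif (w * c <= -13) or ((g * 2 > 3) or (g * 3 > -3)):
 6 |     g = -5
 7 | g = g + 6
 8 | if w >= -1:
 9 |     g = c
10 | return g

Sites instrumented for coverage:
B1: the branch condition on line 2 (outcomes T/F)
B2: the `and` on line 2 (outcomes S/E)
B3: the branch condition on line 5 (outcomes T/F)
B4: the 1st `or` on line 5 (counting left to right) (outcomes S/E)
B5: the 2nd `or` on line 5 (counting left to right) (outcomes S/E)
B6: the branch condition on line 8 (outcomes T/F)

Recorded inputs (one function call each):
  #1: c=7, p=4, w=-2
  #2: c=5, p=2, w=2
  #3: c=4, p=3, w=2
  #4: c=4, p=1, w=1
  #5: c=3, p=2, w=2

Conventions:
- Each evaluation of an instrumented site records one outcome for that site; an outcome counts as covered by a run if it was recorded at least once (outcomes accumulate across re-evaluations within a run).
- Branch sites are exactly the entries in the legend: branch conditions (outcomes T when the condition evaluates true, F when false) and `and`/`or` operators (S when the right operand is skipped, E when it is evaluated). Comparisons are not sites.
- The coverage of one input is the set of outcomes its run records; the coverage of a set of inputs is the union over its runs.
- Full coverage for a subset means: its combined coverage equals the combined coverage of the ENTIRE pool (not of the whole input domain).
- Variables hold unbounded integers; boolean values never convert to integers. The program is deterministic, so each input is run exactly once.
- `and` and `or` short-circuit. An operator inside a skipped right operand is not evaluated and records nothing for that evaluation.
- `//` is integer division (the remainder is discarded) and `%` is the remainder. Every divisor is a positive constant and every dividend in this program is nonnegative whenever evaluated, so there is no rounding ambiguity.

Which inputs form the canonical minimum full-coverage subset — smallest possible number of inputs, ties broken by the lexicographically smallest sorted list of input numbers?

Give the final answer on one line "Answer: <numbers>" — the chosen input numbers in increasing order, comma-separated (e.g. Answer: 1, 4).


#1 (c=7, p=4, w=-2) -> B2->S, B1->F, B4->S, B3->T, B6->F; covered: B1=F, B2=S, B3=T, B4=S, B6=F
#2 (c=5, p=2, w=2) -> B2->S, B1->F, B4->E, B5->E, B3->T, B6->T; covered: B1=F, B2=S, B3=T, B4=E, B5=E, B6=T
#3 (c=4, p=3, w=2) -> B2->S, B1->F, B4->E, B5->E, B3->T, B6->T; covered: B1=F, B2=S, B3=T, B4=E, B5=E, B6=T
#4 (c=4, p=1, w=1) -> B2->S, B1->F, B4->E, B5->E, B3->T, B6->T; covered: B1=F, B2=S, B3=T, B4=E, B5=E, B6=T
#5 (c=3, p=2, w=2) -> B2->S, B1->F, B4->E, B5->E, B3->F, B6->T; covered: B1=F, B2=S, B3=F, B4=E, B5=E, B6=T
the full pool covers 9 outcomes: B1=F, B2=S, B3=T, B3=F, B4=S, B4=E, B5=E, B6=T, B6=F
checked all size-1 subsets: none covers 9 outcomes (max 6/9)
the canonical winner is {1, 5}: size 2, full 9-outcome coverage, earliest index list among size-2 covers
Answer: 1, 5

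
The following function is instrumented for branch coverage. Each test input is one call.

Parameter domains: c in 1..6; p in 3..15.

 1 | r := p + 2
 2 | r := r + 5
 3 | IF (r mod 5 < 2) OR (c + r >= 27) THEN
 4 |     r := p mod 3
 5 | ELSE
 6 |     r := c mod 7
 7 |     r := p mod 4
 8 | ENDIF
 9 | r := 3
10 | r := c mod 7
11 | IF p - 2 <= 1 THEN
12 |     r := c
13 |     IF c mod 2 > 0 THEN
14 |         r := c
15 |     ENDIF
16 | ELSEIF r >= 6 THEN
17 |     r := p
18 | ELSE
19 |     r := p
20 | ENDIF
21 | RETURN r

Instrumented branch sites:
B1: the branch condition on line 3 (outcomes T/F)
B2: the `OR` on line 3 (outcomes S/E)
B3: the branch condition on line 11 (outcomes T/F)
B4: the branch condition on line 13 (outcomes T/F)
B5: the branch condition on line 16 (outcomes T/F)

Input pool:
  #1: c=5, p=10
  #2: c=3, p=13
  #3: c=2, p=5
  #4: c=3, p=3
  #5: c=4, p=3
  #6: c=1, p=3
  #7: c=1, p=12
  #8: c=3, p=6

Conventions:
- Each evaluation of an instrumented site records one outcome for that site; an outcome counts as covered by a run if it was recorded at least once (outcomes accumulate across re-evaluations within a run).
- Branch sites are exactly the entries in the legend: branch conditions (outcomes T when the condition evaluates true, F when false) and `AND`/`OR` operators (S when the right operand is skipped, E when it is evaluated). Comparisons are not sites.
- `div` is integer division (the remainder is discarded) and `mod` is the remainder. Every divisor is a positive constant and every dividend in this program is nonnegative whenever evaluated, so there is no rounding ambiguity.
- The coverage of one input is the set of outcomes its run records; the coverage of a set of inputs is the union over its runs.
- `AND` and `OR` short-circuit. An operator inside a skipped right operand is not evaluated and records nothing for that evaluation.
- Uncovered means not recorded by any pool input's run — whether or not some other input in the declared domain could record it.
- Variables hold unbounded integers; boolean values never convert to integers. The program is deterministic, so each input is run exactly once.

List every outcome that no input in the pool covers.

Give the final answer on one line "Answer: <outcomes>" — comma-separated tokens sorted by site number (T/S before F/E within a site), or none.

#1 (c=5, p=10) -> B2->E, B1->F, B3->F, B5->F; covered: B1=F, B2=E, B3=F, B5=F
#2 (c=3, p=13) -> B2->S, B1->T, B3->F, B5->F; covered: B1=T, B2=S, B3=F, B5=F
#3 (c=2, p=5) -> B2->E, B1->F, B3->F, B5->F; covered: B1=F, B2=E, B3=F, B5=F
#4 (c=3, p=3) -> B2->S, B1->T, B3->T, B4->T; covered: B1=T, B2=S, B3=T, B4=T
#5 (c=4, p=3) -> B2->S, B1->T, B3->T, B4->F; covered: B1=T, B2=S, B3=T, B4=F
#6 (c=1, p=3) -> B2->S, B1->T, B3->T, B4->T; covered: B1=T, B2=S, B3=T, B4=T
#7 (c=1, p=12) -> B2->E, B1->F, B3->F, B5->F; covered: B1=F, B2=E, B3=F, B5=F
#8 (c=3, p=6) -> B2->E, B1->F, B3->F, B5->F; covered: B1=F, B2=E, B3=F, B5=F
union over the pool: B1=T, B1=F, B2=S, B2=E, B3=T, B3=F, B4=T, B4=F, B5=F
uncovered (1 of 10): B5=T

Answer: B5=T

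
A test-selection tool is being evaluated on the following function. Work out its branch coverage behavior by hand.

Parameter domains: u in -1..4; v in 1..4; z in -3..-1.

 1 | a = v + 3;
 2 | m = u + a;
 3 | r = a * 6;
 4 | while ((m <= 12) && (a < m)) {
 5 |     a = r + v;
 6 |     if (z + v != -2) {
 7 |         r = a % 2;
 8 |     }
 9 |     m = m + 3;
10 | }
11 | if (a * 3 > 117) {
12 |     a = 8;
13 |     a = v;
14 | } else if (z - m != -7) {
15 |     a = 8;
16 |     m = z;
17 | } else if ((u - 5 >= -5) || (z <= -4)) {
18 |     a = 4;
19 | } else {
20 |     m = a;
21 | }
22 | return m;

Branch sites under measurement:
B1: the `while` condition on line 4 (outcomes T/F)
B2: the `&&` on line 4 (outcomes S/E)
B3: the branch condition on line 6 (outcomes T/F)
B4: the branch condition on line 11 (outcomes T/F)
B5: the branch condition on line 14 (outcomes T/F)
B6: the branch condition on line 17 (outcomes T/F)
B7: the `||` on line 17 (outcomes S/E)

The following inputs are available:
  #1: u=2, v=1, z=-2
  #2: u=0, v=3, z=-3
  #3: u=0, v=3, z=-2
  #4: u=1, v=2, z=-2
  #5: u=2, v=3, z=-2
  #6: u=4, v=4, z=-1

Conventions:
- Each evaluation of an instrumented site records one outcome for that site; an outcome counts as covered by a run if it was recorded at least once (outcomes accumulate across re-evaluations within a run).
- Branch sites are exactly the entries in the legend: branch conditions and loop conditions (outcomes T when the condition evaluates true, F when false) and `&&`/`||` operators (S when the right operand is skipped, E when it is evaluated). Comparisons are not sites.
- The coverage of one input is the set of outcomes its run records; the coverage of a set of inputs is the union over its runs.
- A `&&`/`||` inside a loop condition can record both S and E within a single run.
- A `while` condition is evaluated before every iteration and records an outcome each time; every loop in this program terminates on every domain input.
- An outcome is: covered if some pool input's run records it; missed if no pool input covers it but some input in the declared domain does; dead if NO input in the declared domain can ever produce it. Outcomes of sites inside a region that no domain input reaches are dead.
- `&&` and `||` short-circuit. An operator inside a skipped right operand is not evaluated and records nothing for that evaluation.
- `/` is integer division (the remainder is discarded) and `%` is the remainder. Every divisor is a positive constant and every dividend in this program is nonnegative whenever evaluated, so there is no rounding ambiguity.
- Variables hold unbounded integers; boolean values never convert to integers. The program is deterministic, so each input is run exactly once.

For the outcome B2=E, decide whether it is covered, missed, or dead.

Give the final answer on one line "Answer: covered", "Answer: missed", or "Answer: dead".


B2=E is recorded by pool input(s) 1, 2, 3, 4, 5, 6 -> covered
Answer: covered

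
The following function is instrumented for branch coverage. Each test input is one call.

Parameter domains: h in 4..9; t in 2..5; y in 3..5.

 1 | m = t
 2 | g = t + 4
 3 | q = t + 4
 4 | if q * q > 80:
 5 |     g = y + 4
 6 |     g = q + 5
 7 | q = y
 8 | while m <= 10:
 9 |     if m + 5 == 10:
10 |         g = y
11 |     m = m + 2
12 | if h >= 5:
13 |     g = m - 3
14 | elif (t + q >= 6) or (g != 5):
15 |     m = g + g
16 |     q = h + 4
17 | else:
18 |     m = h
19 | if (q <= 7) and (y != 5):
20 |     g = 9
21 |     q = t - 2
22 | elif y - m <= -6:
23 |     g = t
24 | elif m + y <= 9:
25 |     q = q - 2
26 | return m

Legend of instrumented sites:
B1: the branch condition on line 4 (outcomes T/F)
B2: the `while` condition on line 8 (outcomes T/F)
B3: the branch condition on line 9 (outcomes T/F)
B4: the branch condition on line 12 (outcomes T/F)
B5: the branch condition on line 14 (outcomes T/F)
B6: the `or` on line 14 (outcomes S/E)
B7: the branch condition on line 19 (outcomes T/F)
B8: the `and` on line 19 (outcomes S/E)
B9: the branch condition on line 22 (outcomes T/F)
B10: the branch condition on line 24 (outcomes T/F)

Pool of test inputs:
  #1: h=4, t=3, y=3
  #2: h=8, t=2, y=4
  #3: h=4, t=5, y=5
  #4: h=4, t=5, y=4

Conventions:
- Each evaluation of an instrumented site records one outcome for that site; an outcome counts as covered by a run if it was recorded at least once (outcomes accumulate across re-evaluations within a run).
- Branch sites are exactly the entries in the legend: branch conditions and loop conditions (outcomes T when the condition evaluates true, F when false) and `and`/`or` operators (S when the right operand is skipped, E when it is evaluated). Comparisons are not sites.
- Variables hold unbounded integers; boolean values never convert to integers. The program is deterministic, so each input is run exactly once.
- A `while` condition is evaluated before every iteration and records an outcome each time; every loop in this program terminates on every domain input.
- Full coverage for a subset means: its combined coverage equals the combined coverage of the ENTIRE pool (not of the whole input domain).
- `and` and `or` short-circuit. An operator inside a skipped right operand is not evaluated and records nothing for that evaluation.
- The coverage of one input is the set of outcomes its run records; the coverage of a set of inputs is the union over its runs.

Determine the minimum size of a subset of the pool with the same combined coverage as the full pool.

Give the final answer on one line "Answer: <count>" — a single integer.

input #1, h=4, t=3, y=3: outcomes B1=F, B2=T, B2=F, B3=T, B3=F, B4=F, B5=T, B6=S, B7=F, B8=S, B9=F, B10=T
input #2, h=8, t=2, y=4: outcomes B1=F, B2=T, B2=F, B3=F, B4=T, B7=T, B8=E
input #3, h=4, t=5, y=5: outcomes B1=T, B2=T, B2=F, B3=T, B3=F, B4=F, B5=T, B6=S, B7=F, B8=S, B9=F, B10=F
input #4, h=4, t=5, y=4: outcomes B1=T, B2=T, B2=F, B3=T, B3=F, B4=F, B5=T, B6=S, B7=F, B8=S, B9=F, B10=F
pool-wide coverage (17 outcomes): B1=T, B1=F, B2=T, B2=F, B3=T, B3=F, B4=T, B4=F, B5=T, B6=S, B7=T, B7=F, B8=S, B8=E, B9=F, B10=T, B10=F
no size-1 subset reaches all 17 outcomes (best union: 12/17)
no size-2 subset reaches all 17 outcomes (best union: 16/17)
inputs {1, 2, 3} (size 3) cover everything; no size-3 subset with a lexicographically smaller index list covers all 17

Answer: 3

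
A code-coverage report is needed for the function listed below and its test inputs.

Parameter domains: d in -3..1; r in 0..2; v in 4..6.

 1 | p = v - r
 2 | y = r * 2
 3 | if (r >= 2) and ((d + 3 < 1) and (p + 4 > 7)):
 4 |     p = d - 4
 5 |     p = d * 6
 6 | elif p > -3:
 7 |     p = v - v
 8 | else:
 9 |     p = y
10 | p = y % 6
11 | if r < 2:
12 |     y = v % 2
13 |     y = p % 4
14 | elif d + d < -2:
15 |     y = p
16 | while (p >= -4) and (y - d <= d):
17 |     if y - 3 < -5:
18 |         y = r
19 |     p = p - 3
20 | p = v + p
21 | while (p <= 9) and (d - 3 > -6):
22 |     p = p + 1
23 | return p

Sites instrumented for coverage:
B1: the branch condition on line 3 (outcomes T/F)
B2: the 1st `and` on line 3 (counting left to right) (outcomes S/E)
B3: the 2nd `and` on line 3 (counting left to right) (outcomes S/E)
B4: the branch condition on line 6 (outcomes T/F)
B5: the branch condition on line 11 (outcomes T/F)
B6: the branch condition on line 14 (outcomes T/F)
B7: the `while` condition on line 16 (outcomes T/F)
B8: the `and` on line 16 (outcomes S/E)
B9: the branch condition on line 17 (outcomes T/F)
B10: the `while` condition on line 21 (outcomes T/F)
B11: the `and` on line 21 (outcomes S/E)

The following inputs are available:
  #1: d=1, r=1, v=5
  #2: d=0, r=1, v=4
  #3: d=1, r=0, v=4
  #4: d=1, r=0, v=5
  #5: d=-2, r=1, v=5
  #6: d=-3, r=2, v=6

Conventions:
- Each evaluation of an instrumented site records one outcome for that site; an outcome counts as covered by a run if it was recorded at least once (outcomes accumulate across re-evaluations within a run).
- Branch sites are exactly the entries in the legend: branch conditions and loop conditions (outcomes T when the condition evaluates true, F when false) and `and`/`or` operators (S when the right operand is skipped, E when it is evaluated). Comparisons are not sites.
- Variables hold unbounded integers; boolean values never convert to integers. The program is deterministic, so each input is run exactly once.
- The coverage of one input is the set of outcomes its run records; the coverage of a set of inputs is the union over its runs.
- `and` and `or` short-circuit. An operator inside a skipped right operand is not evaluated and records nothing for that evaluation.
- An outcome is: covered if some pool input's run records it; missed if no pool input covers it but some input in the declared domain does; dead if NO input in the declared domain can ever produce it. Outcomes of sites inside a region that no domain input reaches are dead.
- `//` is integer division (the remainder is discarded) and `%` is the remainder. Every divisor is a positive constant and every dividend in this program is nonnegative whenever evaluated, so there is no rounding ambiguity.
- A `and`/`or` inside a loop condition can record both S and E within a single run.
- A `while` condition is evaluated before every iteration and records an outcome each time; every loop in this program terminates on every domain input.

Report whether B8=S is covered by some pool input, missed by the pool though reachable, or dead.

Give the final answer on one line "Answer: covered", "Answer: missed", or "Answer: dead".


B8=S is recorded by pool input(s) 1, 3, 4 -> covered
Answer: covered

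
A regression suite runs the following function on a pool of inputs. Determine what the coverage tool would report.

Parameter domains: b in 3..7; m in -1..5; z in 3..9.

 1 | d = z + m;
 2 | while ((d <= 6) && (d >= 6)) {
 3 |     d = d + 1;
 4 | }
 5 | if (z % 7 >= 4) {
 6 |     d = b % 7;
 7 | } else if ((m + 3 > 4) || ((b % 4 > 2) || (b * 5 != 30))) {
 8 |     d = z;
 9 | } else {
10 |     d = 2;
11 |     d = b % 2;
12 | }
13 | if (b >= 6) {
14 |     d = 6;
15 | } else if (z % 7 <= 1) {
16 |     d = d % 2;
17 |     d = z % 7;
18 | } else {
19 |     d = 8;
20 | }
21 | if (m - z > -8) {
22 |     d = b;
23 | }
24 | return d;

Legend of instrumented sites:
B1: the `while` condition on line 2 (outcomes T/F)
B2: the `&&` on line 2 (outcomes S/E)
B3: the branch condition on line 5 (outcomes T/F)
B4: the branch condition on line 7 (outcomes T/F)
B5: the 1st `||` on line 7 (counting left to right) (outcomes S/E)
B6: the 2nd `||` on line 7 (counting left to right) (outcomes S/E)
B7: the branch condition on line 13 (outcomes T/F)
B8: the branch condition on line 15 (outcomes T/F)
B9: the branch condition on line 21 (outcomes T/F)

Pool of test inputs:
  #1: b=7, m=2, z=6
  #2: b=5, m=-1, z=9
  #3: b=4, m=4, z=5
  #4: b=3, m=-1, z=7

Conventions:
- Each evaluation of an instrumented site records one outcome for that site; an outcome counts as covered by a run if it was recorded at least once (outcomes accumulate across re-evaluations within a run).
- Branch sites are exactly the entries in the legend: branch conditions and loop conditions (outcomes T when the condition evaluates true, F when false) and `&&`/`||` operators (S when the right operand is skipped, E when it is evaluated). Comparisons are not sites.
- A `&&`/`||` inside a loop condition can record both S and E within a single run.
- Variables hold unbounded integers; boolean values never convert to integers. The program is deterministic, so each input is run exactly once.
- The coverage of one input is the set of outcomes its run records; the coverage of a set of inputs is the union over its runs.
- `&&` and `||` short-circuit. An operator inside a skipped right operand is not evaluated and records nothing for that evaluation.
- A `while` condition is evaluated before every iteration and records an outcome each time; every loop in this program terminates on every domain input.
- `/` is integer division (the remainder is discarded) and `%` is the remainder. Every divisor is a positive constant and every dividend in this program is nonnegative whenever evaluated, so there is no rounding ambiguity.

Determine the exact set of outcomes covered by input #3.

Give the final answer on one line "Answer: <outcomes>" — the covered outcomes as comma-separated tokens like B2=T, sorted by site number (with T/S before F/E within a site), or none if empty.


Simulating input #3 (b=4, m=4, z=5) step by step:
  B2->S, B1->F, B3->T, B7->F, B8->F, B9->T
distinct outcomes covered: B1=F, B2=S, B3=T, B7=F, B8=F, B9=T
Answer: B1=F, B2=S, B3=T, B7=F, B8=F, B9=T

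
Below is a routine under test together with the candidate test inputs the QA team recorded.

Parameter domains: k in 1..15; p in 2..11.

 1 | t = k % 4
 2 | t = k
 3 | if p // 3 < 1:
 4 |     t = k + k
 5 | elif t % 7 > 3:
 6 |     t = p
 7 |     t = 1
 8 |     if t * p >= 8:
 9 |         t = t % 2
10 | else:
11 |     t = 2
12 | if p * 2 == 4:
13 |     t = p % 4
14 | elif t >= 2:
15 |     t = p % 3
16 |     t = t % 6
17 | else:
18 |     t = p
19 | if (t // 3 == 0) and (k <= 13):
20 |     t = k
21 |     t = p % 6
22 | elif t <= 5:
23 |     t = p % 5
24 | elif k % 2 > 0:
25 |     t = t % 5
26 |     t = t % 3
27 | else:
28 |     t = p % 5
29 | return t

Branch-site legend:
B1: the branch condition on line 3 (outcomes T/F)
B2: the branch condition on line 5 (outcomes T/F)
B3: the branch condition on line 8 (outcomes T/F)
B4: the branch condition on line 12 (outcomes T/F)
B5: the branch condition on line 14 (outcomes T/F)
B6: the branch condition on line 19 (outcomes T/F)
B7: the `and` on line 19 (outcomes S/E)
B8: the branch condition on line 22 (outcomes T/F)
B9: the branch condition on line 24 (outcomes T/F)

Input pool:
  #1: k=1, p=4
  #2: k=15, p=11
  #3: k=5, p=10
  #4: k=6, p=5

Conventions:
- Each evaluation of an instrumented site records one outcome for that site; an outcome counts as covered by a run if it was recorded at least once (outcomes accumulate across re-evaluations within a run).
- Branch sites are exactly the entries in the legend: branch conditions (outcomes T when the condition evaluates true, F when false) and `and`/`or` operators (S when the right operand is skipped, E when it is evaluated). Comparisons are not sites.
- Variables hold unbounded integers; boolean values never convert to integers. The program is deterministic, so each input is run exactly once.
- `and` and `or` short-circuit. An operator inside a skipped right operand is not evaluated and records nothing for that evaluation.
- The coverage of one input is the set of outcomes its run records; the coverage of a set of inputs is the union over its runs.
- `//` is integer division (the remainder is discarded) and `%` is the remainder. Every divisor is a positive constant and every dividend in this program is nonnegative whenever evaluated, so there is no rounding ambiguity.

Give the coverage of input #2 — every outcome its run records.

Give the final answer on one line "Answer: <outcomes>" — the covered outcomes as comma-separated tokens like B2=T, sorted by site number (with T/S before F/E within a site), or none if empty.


Tracing the run of input #2 (k=15, p=11):
  B1->F, B2->F, B4->F, B5->T, B7->E, B6->F, B8->T
deduplicating events, the covered set is: B1=F, B2=F, B4=F, B5=T, B6=F, B7=E, B8=T
Answer: B1=F, B2=F, B4=F, B5=T, B6=F, B7=E, B8=T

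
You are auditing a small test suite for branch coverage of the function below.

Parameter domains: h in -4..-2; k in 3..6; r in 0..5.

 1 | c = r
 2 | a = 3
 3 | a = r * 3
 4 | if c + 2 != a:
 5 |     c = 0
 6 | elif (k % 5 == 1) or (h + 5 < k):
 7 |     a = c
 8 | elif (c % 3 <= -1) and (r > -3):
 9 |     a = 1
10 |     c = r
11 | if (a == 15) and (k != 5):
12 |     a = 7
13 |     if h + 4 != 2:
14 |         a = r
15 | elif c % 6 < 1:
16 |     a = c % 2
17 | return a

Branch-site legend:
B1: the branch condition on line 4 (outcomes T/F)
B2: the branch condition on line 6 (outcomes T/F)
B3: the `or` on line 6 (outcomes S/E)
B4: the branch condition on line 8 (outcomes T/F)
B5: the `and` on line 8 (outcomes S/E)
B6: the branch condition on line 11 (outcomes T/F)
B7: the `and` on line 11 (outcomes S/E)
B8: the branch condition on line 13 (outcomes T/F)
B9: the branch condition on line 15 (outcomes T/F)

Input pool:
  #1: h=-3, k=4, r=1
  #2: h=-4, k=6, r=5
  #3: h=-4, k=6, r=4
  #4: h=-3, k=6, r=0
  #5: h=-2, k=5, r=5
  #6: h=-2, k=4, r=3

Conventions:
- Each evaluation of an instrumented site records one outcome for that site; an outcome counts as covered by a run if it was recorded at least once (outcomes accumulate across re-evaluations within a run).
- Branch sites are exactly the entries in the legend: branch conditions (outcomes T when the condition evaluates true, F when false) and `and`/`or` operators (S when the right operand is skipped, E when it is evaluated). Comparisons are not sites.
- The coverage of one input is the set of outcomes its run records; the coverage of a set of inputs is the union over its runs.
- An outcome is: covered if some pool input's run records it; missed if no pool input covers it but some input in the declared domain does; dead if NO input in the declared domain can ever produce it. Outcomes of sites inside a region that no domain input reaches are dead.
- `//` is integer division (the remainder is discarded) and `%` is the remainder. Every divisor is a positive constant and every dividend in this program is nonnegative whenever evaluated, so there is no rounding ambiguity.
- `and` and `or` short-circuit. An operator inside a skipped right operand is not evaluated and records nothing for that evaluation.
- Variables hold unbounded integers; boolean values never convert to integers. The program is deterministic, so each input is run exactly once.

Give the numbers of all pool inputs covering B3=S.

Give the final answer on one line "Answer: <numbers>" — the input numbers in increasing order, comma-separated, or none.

input #1 (h=-3, k=4, r=1): never hits B3=S
input #2 (h=-4, k=6, r=5): never hits B3=S
input #3 (h=-4, k=6, r=4): never hits B3=S
input #4 (h=-3, k=6, r=0): never hits B3=S
input #5 (h=-2, k=5, r=5): never hits B3=S
input #6 (h=-2, k=4, r=3): never hits B3=S

Answer: none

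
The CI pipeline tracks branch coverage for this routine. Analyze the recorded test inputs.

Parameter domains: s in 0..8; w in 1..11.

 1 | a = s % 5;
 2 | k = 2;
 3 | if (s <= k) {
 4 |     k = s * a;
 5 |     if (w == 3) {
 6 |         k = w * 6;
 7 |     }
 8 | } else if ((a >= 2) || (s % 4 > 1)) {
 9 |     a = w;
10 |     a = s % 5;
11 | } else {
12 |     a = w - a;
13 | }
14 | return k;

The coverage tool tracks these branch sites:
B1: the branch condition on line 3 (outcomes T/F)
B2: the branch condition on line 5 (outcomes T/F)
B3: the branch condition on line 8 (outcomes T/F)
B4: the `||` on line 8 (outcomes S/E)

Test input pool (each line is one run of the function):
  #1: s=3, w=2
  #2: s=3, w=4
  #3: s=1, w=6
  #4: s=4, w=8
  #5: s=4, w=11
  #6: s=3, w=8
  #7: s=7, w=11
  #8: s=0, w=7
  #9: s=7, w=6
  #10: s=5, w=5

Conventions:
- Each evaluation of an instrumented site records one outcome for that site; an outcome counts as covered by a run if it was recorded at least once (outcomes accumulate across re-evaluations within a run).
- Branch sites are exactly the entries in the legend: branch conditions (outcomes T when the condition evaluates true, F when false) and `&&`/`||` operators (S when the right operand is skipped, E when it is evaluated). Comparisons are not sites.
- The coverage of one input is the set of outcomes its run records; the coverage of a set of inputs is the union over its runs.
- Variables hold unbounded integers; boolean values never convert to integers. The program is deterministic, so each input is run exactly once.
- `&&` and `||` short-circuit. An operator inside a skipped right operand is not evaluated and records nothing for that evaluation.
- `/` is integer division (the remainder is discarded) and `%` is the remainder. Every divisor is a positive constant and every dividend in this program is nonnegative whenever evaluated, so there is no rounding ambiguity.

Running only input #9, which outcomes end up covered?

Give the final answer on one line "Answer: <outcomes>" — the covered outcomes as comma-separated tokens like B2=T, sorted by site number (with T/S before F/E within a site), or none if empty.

Running input #9 (s=7, w=6), event by event:
  B1->F, B4->S, B3->T
deduplicating events, the covered set is: B1=F, B3=T, B4=S

Answer: B1=F, B3=T, B4=S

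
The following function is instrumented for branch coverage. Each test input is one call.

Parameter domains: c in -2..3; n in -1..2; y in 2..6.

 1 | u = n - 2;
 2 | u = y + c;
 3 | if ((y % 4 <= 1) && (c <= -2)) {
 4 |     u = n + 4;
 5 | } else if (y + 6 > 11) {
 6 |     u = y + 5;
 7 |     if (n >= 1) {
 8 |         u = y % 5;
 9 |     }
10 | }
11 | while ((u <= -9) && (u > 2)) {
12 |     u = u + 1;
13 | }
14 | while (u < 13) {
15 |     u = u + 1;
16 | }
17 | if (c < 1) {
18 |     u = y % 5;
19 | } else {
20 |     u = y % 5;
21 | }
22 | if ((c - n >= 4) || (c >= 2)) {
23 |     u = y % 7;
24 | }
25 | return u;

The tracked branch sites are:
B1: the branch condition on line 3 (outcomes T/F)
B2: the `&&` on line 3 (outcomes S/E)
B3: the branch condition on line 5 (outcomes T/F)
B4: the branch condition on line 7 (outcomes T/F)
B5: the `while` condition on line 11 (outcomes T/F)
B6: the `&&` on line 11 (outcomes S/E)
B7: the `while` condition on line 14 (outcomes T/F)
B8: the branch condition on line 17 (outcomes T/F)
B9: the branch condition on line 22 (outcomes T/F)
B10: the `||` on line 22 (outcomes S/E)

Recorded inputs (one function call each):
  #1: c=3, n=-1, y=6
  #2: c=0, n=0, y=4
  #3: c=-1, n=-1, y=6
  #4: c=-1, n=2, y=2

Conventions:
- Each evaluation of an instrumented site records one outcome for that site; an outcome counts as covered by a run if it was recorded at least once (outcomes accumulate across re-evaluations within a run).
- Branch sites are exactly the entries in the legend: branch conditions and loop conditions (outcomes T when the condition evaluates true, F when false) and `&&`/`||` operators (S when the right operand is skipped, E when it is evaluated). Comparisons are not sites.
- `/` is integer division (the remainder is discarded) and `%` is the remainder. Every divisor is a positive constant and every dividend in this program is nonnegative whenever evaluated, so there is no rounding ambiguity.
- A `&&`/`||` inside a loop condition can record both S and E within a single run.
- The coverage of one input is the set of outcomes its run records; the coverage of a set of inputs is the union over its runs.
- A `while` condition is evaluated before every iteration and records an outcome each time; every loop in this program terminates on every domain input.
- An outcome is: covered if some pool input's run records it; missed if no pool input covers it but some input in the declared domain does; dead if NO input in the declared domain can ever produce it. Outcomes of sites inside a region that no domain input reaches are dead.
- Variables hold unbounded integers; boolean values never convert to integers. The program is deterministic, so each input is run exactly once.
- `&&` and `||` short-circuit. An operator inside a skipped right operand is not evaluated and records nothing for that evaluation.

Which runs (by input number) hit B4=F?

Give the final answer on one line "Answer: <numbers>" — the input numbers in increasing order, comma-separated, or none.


input #1 (c=3, n=-1, y=6): produces B4=F
input #2 (c=0, n=0, y=4): does not produce B4=F
input #3 (c=-1, n=-1, y=6): produces B4=F
input #4 (c=-1, n=2, y=2): does not produce B4=F
Answer: 1, 3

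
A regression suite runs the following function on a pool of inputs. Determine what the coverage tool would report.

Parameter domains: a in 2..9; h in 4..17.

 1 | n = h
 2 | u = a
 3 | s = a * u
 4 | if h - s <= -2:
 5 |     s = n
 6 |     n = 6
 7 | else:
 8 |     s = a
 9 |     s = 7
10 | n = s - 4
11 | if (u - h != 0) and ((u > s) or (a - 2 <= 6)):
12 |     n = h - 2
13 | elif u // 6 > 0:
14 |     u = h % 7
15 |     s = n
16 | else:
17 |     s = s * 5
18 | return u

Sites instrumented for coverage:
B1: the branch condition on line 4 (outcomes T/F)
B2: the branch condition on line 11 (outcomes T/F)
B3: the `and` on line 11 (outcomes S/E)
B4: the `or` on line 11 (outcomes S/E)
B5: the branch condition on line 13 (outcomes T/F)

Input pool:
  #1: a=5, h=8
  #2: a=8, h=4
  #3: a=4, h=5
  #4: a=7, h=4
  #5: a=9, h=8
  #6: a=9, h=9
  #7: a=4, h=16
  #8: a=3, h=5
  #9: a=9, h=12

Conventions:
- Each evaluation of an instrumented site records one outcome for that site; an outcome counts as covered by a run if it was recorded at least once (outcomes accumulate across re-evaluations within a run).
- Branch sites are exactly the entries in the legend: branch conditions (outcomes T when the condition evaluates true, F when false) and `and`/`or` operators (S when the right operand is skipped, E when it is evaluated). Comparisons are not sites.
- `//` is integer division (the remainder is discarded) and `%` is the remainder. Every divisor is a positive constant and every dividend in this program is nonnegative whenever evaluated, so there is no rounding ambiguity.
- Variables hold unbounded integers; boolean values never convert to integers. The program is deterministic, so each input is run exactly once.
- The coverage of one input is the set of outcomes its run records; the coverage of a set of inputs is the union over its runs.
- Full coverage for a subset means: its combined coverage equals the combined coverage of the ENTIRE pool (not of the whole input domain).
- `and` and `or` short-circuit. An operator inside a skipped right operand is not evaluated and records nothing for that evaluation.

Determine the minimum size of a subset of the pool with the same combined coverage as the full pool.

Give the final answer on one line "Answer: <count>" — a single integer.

test 1 (a=5, h=8) fires B1->T, B3->E, B4->E, B2->T; hits B1=T, B2=T, B3=E, B4=E
test 2 (a=8, h=4) fires B1->T, B3->E, B4->S, B2->T; hits B1=T, B2=T, B3=E, B4=S
test 3 (a=4, h=5) fires B1->T, B3->E, B4->E, B2->T; hits B1=T, B2=T, B3=E, B4=E
test 4 (a=7, h=4) fires B1->T, B3->E, B4->S, B2->T; hits B1=T, B2=T, B3=E, B4=S
test 5 (a=9, h=8) fires B1->T, B3->E, B4->S, B2->T; hits B1=T, B2=T, B3=E, B4=S
test 6 (a=9, h=9) fires B1->T, B3->S, B2->F, B5->T; hits B1=T, B2=F, B3=S, B5=T
test 7 (a=4, h=16) fires B1->F, B3->E, B4->E, B2->T; hits B1=F, B2=T, B3=E, B4=E
test 8 (a=3, h=5) fires B1->T, B3->E, B4->E, B2->T; hits B1=T, B2=T, B3=E, B4=E
test 9 (a=9, h=12) fires B1->T, B3->E, B4->E, B2->F, B5->T; hits B1=T, B2=F, B3=E, B4=E, B5=T
union over all inputs: B1=T, B1=F, B2=T, B2=F, B3=S, B3=E, B4=S, B4=E, B5=T (9 outcomes)
size 1 is not enough: best union over all size-1 subsets is 5/9
size 2 is not enough: best union over all size-2 subsets is 8/9
the canonical winner is {2, 6, 7}: size 3, full 9-outcome coverage, earliest index list among size-3 covers

Answer: 3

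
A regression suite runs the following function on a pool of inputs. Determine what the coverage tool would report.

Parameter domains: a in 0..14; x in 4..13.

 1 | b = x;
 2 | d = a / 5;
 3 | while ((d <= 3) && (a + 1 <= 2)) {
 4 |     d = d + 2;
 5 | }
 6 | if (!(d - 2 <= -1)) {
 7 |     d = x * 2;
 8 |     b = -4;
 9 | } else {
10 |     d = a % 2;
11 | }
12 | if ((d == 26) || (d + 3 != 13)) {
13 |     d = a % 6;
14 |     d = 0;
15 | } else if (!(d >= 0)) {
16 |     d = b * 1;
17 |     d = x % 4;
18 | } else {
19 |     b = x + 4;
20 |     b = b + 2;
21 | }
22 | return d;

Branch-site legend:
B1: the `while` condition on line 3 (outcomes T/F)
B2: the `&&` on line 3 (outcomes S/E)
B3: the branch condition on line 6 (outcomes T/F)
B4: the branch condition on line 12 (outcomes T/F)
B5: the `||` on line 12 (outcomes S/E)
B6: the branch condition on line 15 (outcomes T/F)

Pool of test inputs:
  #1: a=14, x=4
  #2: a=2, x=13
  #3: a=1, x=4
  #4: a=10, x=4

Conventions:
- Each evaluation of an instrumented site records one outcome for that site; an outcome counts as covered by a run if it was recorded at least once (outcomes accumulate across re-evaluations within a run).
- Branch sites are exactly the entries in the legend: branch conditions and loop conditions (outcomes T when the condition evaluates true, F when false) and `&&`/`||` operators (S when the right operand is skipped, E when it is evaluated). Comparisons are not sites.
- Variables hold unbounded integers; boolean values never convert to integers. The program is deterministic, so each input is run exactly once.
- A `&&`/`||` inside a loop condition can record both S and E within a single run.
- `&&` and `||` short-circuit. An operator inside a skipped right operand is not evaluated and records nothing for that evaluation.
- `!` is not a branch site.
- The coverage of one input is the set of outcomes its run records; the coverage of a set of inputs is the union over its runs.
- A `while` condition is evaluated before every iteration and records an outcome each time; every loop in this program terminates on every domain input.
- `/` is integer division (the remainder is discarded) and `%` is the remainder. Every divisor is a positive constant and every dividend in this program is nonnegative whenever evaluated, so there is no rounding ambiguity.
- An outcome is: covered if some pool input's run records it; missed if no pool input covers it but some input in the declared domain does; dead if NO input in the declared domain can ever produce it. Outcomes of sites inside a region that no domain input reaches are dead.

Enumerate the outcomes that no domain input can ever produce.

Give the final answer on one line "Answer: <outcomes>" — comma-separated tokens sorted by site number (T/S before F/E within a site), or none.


checking every outcome against all 150 domain inputs:
  B6=T: unreachable across the whole domain -> dead
  reachable outcomes have witnesses, e.g. B1=T (e.g. a=0, x=4), B1=F (e.g. a=0, x=4), B2=S (e.g. a=0, x=4), B2=E (e.g. a=0, x=4)
Answer: B6=T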